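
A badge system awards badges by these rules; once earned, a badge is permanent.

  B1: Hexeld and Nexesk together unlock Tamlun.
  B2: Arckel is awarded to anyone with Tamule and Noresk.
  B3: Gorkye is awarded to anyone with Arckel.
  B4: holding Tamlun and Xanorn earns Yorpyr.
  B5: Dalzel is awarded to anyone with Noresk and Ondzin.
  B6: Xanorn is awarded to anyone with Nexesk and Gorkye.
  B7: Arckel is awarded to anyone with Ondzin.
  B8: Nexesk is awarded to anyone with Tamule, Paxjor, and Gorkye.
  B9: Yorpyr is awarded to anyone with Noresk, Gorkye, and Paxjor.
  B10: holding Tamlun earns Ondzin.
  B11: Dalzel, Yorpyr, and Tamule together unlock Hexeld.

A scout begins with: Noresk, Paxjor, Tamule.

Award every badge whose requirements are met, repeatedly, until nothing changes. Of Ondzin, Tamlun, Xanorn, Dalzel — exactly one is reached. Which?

Xanorn

With Tamule and Noresk, Arckel is earned (B2).
With Arckel, Gorkye is earned (B3).
With Tamule, Paxjor, and Gorkye, Nexesk is earned (B8).
With Nexesk and Gorkye, Xanorn is earned (B6).
Ondzin would need Tamlun (B10), but Tamlun is never earned. Dalzel would need Noresk and Ondzin (B5), but Ondzin is never earned. Tamlun would need Hexeld and Nexesk (B1), but Hexeld is never earned.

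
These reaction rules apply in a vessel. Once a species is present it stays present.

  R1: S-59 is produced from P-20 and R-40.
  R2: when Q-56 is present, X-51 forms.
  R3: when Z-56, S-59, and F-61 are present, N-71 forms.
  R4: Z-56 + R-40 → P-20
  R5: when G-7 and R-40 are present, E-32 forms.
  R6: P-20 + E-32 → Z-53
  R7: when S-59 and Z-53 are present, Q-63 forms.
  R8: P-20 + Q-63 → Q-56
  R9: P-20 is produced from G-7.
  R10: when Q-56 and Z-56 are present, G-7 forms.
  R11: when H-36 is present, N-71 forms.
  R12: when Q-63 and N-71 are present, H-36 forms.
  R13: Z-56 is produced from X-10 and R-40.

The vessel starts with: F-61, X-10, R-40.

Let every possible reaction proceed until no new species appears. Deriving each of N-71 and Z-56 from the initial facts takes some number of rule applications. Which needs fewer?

Z-56: X-10 and R-40 present → Z-56 forms (R13). [1 rule application]
N-71: X-10 and R-40 present → Z-56 forms (R13). Z-56 and R-40 present → P-20 forms (R4). P-20 and R-40 present → S-59 forms (R1). Z-56, S-59, and F-61 present → N-71 forms (R3). [4 rule applications]
Z-56 needs fewer.

Z-56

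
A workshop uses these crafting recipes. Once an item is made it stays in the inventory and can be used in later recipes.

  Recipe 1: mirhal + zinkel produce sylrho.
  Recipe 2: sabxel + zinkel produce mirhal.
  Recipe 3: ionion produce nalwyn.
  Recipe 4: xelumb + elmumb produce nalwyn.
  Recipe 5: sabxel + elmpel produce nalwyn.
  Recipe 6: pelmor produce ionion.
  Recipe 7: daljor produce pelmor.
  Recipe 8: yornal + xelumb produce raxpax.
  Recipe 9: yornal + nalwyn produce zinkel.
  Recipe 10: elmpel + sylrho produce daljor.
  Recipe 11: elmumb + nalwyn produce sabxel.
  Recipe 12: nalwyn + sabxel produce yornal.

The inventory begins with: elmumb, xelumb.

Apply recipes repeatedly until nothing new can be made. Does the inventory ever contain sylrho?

Yes

Using Recipe 4, xelumb and elmumb make nalwyn.
elmumb + nalwyn → sabxel (Recipe 11).
Using Recipe 12, nalwyn and sabxel make yornal.
yornal + nalwyn → zinkel (Recipe 9).
sabxel + zinkel → mirhal (Recipe 2).
mirhal + zinkel → sylrho (Recipe 1).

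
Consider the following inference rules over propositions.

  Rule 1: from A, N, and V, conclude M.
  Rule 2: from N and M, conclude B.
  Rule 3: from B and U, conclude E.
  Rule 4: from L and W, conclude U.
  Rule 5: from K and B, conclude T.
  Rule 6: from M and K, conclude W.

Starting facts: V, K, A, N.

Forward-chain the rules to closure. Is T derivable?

Yes

A, N, and V hold, so M follows (Rule 1).
From N and M, Rule 2 gives B.
K and B hold, so T follows (Rule 5).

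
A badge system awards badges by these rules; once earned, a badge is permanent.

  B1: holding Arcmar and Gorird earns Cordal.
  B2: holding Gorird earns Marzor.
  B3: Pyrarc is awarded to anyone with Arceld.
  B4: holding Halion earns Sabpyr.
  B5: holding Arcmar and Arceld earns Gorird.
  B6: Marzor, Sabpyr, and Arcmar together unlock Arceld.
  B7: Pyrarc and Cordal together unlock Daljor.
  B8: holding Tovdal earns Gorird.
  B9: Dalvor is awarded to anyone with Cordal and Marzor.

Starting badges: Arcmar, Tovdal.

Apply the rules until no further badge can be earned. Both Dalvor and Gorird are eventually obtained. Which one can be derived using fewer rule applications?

Gorird: With Tovdal, Gorird is earned (B8). [1 rule application]
Dalvor: With Tovdal, Gorird is earned (B8). With Arcmar and Gorird, Cordal is earned (B1). With Gorird, Marzor is earned (B2). With Cordal and Marzor, Dalvor is earned (B9). [4 rule applications]
Gorird needs fewer.

Gorird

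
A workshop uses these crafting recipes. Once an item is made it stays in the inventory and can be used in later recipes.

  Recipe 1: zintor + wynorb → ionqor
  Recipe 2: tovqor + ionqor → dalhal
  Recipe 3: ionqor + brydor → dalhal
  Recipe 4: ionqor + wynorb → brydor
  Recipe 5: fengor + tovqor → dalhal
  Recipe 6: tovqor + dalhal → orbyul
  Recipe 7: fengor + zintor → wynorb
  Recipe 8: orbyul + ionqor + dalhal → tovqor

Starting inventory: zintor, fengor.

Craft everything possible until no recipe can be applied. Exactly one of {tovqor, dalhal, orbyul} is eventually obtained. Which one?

Using Recipe 7, fengor and zintor make wynorb.
Using Recipe 1, zintor and wynorb make ionqor.
Using Recipe 4, ionqor and wynorb make brydor.
Using Recipe 3, ionqor and brydor make dalhal.
tovqor would need orbyul, ionqor, and dalhal (Recipe 8), but orbyul is never obtained. orbyul would need tovqor and dalhal (Recipe 6), but tovqor is never obtained.

dalhal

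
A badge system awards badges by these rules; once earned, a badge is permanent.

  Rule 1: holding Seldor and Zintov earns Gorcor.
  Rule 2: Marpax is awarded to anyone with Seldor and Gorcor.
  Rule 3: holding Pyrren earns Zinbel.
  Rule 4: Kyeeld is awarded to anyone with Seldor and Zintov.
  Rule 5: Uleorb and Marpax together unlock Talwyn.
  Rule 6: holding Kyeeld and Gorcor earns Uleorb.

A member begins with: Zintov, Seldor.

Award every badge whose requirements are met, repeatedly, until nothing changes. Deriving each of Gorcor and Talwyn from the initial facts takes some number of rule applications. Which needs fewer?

Gorcor

Gorcor: With Seldor and Zintov, Gorcor is earned (Rule 1). [1 rule application]
Talwyn: With Seldor and Zintov, Gorcor is earned (Rule 1). With Seldor and Zintov, Kyeeld is earned (Rule 4). With Kyeeld and Gorcor, Uleorb is earned (Rule 6). With Seldor and Gorcor, Marpax is earned (Rule 2). With Uleorb and Marpax, Talwyn is earned (Rule 5). [5 rule applications]
Gorcor needs fewer.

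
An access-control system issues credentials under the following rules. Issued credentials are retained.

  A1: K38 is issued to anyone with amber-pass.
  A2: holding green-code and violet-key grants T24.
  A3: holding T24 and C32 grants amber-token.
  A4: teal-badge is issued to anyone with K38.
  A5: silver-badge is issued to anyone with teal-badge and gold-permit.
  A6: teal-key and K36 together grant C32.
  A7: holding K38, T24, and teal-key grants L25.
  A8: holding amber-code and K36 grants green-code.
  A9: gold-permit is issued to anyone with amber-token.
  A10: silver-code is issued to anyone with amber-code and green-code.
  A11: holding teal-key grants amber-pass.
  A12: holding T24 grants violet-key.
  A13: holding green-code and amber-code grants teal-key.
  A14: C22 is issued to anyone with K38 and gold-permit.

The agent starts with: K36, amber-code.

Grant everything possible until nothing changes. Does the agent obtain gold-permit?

gold-permit would need amber-token (A9), but amber-token is never granted.

No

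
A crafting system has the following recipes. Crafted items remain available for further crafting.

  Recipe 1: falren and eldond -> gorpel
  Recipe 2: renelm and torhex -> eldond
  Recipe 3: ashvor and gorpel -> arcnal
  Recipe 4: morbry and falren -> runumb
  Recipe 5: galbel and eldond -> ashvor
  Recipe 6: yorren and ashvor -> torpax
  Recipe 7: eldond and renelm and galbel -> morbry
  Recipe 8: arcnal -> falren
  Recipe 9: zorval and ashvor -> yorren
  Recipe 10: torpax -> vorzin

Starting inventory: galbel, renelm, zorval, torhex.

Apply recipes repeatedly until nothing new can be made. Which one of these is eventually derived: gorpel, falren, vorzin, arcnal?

vorzin

renelm and torhex -> eldond (Recipe 2).
galbel and eldond -> ashvor (Recipe 5).
zorval and ashvor -> yorren (Recipe 9).
Using Recipe 6, yorren and ashvor make torpax.
Using Recipe 10, torpax makes vorzin.
arcnal would need ashvor and gorpel (Recipe 3), but gorpel is never obtained. gorpel would need falren and eldond (Recipe 1), but falren is never obtained. falren would need arcnal (Recipe 8), but arcnal is never obtained.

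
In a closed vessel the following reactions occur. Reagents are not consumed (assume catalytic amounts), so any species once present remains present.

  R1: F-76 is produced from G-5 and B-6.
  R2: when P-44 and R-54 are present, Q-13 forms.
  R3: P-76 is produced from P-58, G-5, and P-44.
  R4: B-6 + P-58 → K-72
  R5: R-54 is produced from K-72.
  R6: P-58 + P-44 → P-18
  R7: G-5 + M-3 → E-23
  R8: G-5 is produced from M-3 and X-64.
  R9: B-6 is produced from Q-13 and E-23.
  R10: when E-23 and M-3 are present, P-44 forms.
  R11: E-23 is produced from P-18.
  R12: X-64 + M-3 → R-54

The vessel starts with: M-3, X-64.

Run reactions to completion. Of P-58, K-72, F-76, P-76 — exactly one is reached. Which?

M-3 and X-64 present → G-5 forms (R8).
X-64 and M-3 present → R-54 forms (R12).
G-5 and M-3 present → E-23 forms (R7).
E-23 and M-3 present → P-44 forms (R10).
P-44 and R-54 present → Q-13 forms (R2).
Q-13 and E-23 present → B-6 forms (R9).
G-5 and B-6 present → F-76 forms (R1).
K-72 would need B-6 and P-58 (R4), but P-58 never forms. No rule produces P-58, and it is not given. P-76 would need P-58, G-5, and P-44 (R3), but P-58 never forms.

F-76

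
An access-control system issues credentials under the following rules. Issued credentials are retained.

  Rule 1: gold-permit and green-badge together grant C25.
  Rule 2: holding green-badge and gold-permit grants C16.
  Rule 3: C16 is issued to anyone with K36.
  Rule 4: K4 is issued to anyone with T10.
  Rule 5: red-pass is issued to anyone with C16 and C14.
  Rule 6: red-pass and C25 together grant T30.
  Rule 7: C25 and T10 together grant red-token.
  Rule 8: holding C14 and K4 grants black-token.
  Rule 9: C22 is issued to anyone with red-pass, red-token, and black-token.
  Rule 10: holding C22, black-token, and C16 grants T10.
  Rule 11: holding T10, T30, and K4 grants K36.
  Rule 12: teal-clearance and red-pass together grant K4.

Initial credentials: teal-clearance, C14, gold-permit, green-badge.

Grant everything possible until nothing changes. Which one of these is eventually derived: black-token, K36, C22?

black-token

Holding green-badge and gold-permit grants C16 (Rule 2).
Holding C16 and C14 grants red-pass (Rule 5).
Holding teal-clearance and red-pass grants K4 (Rule 12).
Holding C14 and K4 grants black-token (Rule 8).
C22 would need red-pass, red-token, and black-token (Rule 9), but red-token is never granted. K36 would need T10, T30, and K4 (Rule 11), but T10 is never granted.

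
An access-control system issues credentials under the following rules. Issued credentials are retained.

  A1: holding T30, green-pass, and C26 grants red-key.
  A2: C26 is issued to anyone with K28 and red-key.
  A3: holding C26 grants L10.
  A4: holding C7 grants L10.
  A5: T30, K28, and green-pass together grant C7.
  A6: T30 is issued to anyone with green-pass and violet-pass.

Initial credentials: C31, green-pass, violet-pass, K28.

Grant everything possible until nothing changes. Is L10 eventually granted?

Yes

Holding green-pass and violet-pass grants T30 (A6).
Holding T30, K28, and green-pass grants C7 (A5).
Holding C7 grants L10 (A4).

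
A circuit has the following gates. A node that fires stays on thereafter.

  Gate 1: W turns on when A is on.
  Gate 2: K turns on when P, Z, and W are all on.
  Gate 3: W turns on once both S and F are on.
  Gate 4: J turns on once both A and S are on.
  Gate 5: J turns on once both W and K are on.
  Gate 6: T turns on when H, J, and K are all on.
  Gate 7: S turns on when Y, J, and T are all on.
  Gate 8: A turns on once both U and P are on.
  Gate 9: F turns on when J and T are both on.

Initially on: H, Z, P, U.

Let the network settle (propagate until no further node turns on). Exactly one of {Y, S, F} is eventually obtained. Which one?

F

Gate 8: U and P on → A on.
Gate 1: A on → W on.
P, Z, and W are on, so K turns on (Gate 2).
W and K are on, so J turns on (Gate 5).
Gate 6: H, J, and K on → T on.
Gate 9: J and T on → F on.
S would need Y, J, and T (Gate 7), but Y never turns on. No rule produces Y, and it is not given.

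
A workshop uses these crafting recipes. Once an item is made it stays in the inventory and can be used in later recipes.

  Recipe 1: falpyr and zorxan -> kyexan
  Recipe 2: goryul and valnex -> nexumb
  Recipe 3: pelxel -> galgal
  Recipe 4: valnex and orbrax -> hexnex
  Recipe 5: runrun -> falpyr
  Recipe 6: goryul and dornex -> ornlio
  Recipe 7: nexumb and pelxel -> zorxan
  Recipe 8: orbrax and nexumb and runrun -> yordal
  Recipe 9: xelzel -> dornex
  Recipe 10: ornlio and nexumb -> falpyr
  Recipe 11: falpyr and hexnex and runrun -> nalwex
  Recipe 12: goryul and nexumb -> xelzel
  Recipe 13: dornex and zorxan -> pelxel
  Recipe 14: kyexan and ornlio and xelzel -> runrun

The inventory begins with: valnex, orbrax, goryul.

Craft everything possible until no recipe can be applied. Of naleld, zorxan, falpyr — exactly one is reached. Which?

falpyr

Using Recipe 2, goryul and valnex make nexumb.
goryul and nexumb -> xelzel (Recipe 12).
Using Recipe 9, xelzel makes dornex.
Using Recipe 6, goryul and dornex make ornlio.
ornlio and nexumb -> falpyr (Recipe 10).
No rule produces naleld, and it is not given. zorxan would need nexumb and pelxel (Recipe 7), but pelxel is never obtained.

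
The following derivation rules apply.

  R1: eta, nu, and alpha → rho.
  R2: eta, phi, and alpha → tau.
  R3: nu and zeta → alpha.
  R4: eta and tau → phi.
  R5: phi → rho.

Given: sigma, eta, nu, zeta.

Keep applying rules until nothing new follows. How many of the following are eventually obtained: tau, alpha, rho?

2

nu and zeta hold, so alpha follows (R3).
eta, nu, and alpha hold, so rho follows (R1).
tau would need eta, phi, and alpha (R2), but phi is never established.
alpha: reached.
rho: reached.
Reached: alpha and rho — 2 of the 3.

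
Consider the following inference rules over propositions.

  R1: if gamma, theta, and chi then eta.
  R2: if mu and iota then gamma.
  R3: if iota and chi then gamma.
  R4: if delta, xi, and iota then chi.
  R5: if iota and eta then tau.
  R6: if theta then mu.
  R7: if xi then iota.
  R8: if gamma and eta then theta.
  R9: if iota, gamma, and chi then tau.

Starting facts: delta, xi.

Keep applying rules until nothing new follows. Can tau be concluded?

Yes

From xi, R7 gives iota.
delta, xi, and iota hold, so chi follows (R4).
iota and chi hold, so gamma follows (R3).
iota, gamma, and chi hold, so tau follows (R9).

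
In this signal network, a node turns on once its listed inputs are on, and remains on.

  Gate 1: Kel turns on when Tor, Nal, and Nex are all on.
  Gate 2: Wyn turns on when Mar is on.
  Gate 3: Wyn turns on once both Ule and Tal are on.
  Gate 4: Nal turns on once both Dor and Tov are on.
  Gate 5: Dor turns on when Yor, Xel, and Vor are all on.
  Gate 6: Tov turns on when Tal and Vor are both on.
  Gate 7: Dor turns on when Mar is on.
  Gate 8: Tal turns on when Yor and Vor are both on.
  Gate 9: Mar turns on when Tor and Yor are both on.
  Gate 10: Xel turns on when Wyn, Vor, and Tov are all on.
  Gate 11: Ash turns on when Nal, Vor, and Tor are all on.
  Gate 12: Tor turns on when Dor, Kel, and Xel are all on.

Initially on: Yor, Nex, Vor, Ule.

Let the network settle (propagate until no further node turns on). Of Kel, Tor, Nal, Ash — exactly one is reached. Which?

Yor and Vor are on, so Tal turns on (Gate 8).
Ule and Tal are on, so Wyn turns on (Gate 3).
Gate 6: Tal and Vor on → Tov on.
Wyn, Vor, and Tov are on, so Xel turns on (Gate 10).
Gate 5: Yor, Xel, and Vor on → Dor on.
Dor and Tov are on, so Nal turns on (Gate 4).
Ash would need Nal, Vor, and Tor (Gate 11), but Tor never turns on. Kel would need Tor, Nal, and Nex (Gate 1), but Tor never turns on. Tor would need Dor, Kel, and Xel (Gate 12), but Kel never turns on.

Nal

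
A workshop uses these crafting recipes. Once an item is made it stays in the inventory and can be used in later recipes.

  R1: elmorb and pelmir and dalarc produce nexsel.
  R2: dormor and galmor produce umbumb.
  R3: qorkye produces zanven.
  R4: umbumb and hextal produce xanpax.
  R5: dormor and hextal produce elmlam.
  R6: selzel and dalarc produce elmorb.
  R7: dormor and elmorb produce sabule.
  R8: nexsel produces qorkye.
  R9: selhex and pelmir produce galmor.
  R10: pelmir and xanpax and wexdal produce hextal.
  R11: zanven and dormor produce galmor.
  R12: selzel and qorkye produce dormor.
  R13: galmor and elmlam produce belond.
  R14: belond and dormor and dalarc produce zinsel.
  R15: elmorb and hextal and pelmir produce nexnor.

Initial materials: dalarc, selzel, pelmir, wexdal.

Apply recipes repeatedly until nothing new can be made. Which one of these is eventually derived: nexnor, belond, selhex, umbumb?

selzel and dalarc → elmorb (R6).
elmorb and pelmir and dalarc → nexsel (R1).
Using R8, nexsel makes qorkye.
Using R3, qorkye makes zanven.
Using R12, selzel and qorkye make dormor.
Using R11, zanven and dormor make galmor.
Using R2, dormor and galmor make umbumb.
belond would need galmor and elmlam (R13), but elmlam is never obtained. No rule produces selhex, and it is not given. nexnor would need elmorb, hextal, and pelmir (R15), but hextal is never obtained.

umbumb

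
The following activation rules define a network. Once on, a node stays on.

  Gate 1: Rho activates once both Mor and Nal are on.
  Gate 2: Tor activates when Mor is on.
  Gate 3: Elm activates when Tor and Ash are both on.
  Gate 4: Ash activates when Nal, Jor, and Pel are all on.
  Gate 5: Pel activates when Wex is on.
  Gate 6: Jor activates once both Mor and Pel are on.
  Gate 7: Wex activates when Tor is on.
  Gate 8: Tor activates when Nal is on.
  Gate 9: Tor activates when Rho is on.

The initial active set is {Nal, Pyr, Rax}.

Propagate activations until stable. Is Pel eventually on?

Gate 8: Nal on → Tor on.
Gate 7: Tor on → Wex on.
Gate 5: Wex on → Pel on.

Yes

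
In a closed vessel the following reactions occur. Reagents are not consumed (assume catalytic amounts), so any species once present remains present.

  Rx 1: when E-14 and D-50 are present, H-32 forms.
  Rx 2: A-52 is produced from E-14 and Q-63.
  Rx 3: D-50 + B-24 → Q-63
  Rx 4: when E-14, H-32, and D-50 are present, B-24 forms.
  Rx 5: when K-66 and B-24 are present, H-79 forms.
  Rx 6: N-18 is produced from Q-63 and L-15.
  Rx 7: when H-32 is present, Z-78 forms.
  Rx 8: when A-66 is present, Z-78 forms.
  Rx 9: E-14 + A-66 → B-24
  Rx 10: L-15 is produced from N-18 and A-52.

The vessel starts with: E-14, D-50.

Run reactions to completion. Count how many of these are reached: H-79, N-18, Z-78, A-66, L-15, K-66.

1

E-14 and D-50 present → H-32 forms (Rx 1).
H-32 present → Z-78 forms (Rx 7).
H-79 would need K-66 and B-24 (Rx 5), but K-66 never forms.
N-18 would need Q-63 and L-15 (Rx 6), but L-15 never forms.
Z-78: reached.
No rule produces A-66, and it is not given.
L-15 would need N-18 and A-52 (Rx 10), but N-18 never forms.
No rule produces K-66, and it is not given.
Reached: Z-78 — 1 of the 6.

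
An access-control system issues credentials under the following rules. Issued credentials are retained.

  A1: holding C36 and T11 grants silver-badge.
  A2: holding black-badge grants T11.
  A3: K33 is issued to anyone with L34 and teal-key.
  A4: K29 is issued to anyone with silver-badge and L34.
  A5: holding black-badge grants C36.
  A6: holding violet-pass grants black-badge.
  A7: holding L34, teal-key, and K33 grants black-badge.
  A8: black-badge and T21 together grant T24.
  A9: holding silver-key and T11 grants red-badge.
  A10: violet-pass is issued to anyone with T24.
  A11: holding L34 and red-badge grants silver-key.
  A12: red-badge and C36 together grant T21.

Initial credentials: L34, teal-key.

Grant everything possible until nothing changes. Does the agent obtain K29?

Holding L34 and teal-key grants K33 (A3).
Holding L34, teal-key, and K33 grants black-badge (A7).
Holding black-badge grants C36 (A5).
Holding black-badge grants T11 (A2).
Holding C36 and T11 grants silver-badge (A1).
Holding silver-badge and L34 grants K29 (A4).

Yes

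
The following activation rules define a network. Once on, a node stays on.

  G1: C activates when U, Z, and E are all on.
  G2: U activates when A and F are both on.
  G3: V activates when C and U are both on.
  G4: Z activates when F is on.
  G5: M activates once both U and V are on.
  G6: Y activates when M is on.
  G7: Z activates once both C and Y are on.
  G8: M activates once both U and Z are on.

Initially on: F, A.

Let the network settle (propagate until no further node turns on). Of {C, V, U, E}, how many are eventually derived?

A and F are on, so U activates (G2).
C would need U, Z, and E (G1), but E never turns on.
V would need C and U (G3), but C never turns on.
U: reached.
No rule produces E, and it is not given.
Reached: U — 1 of the 4.

1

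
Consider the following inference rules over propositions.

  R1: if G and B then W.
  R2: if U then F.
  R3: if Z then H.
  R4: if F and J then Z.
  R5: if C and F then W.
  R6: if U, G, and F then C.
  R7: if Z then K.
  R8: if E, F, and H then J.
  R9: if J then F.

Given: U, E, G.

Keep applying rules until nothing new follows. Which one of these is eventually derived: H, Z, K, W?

W

From U, R2 gives F.
From U, G, and F, R6 gives C.
C and F hold, so W follows (R5).
K would need Z (R7), but Z is never established. H would need Z (R3), but Z is never established. Z would need F and J (R4), but J is never established.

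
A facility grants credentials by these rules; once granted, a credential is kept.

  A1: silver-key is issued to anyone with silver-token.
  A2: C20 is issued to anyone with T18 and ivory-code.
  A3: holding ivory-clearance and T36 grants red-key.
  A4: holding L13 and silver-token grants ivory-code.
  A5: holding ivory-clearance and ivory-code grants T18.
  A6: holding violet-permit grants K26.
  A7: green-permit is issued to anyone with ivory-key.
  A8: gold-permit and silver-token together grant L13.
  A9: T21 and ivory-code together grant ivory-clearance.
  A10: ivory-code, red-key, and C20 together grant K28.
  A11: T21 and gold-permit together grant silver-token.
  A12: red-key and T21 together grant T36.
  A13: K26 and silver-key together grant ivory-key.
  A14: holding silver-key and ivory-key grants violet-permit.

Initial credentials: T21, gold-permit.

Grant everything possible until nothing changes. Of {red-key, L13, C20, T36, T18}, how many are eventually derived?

Holding T21 and gold-permit grants silver-token (A11).
Holding gold-permit and silver-token grants L13 (A8).
Holding L13 and silver-token grants ivory-code (A4).
Holding T21 and ivory-code grants ivory-clearance (A9).
Holding ivory-clearance and ivory-code grants T18 (A5).
Holding T18 and ivory-code grants C20 (A2).
red-key would need ivory-clearance and T36 (A3), but T36 is never granted.
L13: reached.
C20: reached.
T36 would need red-key and T21 (A12), but red-key is never granted.
T18: reached.
Reached: L13, C20, and T18 — 3 of the 5.

3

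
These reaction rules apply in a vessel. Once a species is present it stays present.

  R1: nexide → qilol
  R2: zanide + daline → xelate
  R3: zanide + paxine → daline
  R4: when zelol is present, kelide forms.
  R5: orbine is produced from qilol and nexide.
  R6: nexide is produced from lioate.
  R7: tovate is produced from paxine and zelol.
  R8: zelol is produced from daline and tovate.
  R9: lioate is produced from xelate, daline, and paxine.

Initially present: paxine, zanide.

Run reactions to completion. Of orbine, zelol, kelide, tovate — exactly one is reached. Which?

orbine

zanide and paxine present → daline forms (R3).
zanide and daline present → xelate forms (R2).
xelate, daline, and paxine present → lioate forms (R9).
lioate present → nexide forms (R6).
nexide present → qilol forms (R1).
qilol and nexide present → orbine forms (R5).
tovate would need paxine and zelol (R7), but zelol never forms. kelide would need zelol (R4), but zelol never forms. zelol would need daline and tovate (R8), but tovate never forms.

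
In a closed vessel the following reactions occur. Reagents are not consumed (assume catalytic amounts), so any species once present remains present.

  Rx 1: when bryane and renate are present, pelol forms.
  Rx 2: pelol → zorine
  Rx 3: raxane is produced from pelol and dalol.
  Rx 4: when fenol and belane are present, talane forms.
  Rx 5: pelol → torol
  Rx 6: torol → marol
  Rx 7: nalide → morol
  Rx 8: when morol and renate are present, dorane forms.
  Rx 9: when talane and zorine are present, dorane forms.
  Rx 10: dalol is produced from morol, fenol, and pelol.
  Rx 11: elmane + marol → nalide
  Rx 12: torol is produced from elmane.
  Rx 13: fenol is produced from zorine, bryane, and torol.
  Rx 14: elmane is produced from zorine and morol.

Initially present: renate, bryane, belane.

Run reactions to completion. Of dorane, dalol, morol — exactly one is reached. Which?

bryane and renate present → pelol forms (Rx 1).
pelol present → torol forms (Rx 5).
pelol present → zorine forms (Rx 2).
zorine, bryane, and torol present → fenol forms (Rx 13).
fenol and belane present → talane forms (Rx 4).
talane and zorine present → dorane forms (Rx 9).
morol would need nalide (Rx 7), but nalide never forms. dalol would need morol, fenol, and pelol (Rx 10), but morol never forms.

dorane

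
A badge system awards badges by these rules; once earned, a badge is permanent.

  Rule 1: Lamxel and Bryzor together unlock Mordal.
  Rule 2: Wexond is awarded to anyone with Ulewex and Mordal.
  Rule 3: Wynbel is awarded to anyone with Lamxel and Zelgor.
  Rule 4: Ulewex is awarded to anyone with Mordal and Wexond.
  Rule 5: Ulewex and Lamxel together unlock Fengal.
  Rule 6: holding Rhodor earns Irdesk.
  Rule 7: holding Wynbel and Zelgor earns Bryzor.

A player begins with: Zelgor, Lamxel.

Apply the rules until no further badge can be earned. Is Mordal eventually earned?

Yes

With Lamxel and Zelgor, Wynbel is earned (Rule 3).
With Wynbel and Zelgor, Bryzor is earned (Rule 7).
With Lamxel and Bryzor, Mordal is earned (Rule 1).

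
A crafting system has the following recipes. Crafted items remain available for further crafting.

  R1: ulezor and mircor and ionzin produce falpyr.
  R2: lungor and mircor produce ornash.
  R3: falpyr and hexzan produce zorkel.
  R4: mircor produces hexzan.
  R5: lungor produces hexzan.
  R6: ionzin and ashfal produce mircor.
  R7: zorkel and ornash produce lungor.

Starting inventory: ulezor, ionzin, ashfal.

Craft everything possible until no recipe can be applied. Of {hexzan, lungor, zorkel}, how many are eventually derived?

2

Using R6, ionzin and ashfal make mircor.
Using R4, mircor makes hexzan.
ulezor and mircor and ionzin → falpyr (R1).
falpyr and hexzan → zorkel (R3).
hexzan: reached.
lungor would need zorkel and ornash (R7), but ornash is never obtained.
zorkel: reached.
Reached: hexzan and zorkel — 2 of the 3.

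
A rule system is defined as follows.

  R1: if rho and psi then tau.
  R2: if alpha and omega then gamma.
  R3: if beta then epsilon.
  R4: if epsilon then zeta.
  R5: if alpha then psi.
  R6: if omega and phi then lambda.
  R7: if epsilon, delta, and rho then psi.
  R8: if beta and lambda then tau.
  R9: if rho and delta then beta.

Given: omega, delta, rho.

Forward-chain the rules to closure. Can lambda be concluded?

No

lambda would need omega and phi (R6), but phi is never established.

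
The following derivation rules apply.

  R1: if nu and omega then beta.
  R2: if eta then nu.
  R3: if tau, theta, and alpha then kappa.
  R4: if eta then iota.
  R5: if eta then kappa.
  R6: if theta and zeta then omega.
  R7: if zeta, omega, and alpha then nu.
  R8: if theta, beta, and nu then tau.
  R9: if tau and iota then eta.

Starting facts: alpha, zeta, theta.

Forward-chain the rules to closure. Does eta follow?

No

eta would need tau and iota (R9), but iota is never established.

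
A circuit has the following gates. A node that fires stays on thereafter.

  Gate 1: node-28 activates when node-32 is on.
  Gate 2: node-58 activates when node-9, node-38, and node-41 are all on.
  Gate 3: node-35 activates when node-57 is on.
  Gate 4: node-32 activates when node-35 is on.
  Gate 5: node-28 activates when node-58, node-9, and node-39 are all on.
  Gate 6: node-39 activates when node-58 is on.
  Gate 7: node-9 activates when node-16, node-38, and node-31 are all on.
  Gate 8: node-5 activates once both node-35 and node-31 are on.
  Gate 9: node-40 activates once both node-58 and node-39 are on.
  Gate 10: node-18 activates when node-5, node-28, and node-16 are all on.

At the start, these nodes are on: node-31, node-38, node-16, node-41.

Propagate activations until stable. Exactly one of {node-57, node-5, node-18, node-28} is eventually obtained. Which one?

Gate 7: node-16, node-38, and node-31 on → node-9 on.
node-9, node-38, and node-41 are on, so node-58 activates (Gate 2).
Gate 6: node-58 on → node-39 on.
node-58, node-9, and node-39 are on, so node-28 activates (Gate 5).
node-18 would need node-5, node-28, and node-16 (Gate 10), but node-5 never turns on. No rule produces node-57, and it is not given. node-5 would need node-35 and node-31 (Gate 8), but node-35 never turns on.

node-28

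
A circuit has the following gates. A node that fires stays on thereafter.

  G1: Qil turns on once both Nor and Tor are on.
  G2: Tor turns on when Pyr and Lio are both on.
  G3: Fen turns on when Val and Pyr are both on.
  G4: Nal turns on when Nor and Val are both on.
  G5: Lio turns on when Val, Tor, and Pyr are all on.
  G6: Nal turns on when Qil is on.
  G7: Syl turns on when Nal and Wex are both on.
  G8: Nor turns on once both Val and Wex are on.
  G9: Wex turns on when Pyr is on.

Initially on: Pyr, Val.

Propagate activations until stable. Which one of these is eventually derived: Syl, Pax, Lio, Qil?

Syl

G9: Pyr on → Wex on.
G8: Val and Wex on → Nor on.
G4: Nor and Val on → Nal on.
Nal and Wex are on, so Syl turns on (G7).
Lio would need Val, Tor, and Pyr (G5), but Tor never turns on. No rule produces Pax, and it is not given. Qil would need Nor and Tor (G1), but Tor never turns on.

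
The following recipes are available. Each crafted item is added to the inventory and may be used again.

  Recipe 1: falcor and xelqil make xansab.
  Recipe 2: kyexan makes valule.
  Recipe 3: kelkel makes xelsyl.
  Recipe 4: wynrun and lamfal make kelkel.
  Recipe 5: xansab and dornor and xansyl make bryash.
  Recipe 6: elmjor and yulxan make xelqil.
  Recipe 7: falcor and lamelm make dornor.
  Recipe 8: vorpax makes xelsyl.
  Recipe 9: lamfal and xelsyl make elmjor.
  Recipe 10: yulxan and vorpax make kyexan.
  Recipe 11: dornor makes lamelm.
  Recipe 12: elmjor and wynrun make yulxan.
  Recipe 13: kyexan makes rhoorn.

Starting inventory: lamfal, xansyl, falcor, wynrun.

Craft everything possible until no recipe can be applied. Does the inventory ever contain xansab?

wynrun and lamfal → kelkel (Recipe 4).
kelkel → xelsyl (Recipe 3).
Using Recipe 9, lamfal and xelsyl make elmjor.
Using Recipe 12, elmjor and wynrun make yulxan.
elmjor and yulxan → xelqil (Recipe 6).
Using Recipe 1, falcor and xelqil make xansab.

Yes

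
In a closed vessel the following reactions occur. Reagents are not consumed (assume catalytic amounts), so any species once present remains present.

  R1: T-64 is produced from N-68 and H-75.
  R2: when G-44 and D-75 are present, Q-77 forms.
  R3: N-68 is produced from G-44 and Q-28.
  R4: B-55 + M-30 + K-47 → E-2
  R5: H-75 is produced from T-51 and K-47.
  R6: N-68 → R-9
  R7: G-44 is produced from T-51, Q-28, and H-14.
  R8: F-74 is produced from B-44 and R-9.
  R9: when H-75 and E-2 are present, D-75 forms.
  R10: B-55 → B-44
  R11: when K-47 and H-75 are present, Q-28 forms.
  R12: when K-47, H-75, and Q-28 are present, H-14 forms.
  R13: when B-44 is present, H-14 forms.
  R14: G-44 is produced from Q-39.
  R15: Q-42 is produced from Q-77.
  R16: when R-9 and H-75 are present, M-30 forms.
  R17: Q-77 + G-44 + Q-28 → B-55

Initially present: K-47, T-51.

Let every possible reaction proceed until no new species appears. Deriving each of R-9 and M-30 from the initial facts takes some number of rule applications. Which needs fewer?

R-9

R-9: T-51 and K-47 present → H-75 forms (R5). K-47 and H-75 present → Q-28 forms (R11). K-47, H-75, and Q-28 present → H-14 forms (R12). T-51, Q-28, and H-14 present → G-44 forms (R7). G-44 and Q-28 present → N-68 forms (R3). N-68 present → R-9 forms (R6). [6 rule applications]
M-30: T-51 and K-47 present → H-75 forms (R5). K-47 and H-75 present → Q-28 forms (R11). K-47, H-75, and Q-28 present → H-14 forms (R12). T-51, Q-28, and H-14 present → G-44 forms (R7). G-44 and Q-28 present → N-68 forms (R3). N-68 present → R-9 forms (R6). R-9 and H-75 present → M-30 forms (R16). [7 rule applications]
R-9 needs fewer.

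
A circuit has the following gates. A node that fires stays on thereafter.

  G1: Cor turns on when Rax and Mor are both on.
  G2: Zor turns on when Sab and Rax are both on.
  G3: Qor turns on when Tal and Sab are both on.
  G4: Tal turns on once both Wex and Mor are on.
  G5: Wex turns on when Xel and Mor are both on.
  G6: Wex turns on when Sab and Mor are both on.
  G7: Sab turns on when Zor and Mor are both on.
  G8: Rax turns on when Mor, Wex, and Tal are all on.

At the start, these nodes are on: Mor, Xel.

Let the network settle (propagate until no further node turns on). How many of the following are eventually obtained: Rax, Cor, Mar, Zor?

2

G5: Xel and Mor on → Wex on.
G4: Wex and Mor on → Tal on.
Mor, Wex, and Tal are on, so Rax turns on (G8).
G1: Rax and Mor on → Cor on.
Rax: reached.
Cor: reached.
No rule produces Mar, and it is not given.
Zor would need Sab and Rax (G2), but Sab never turns on.
Reached: Rax and Cor — 2 of the 4.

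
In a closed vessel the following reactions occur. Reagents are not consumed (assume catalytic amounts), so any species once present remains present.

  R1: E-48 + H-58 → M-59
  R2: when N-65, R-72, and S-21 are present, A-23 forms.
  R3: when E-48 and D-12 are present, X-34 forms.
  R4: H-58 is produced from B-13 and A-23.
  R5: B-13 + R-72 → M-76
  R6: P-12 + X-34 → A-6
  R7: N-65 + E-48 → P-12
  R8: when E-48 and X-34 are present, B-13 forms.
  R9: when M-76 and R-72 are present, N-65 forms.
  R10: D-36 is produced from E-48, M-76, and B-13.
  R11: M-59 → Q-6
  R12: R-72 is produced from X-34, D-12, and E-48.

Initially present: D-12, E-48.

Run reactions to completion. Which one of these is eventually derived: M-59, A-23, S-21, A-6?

E-48 and D-12 present → X-34 forms (R3).
X-34, D-12, and E-48 present → R-72 forms (R12).
E-48 and X-34 present → B-13 forms (R8).
B-13 and R-72 present → M-76 forms (R5).
M-76 and R-72 present → N-65 forms (R9).
N-65 and E-48 present → P-12 forms (R7).
P-12 and X-34 present → A-6 forms (R6).
M-59 would need E-48 and H-58 (R1), but H-58 never forms. A-23 would need N-65, R-72, and S-21 (R2), but S-21 never forms. No rule produces S-21, and it is not given.

A-6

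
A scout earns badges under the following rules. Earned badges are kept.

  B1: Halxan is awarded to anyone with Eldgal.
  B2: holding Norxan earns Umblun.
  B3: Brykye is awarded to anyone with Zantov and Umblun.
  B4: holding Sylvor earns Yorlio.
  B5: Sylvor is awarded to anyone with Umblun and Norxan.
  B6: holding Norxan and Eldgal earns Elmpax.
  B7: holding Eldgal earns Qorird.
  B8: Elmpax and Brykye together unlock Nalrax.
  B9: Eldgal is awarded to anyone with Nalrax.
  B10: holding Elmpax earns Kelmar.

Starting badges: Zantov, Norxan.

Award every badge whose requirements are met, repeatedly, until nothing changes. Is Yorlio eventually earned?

Yes

With Norxan, Umblun is earned (B2).
With Umblun and Norxan, Sylvor is earned (B5).
With Sylvor, Yorlio is earned (B4).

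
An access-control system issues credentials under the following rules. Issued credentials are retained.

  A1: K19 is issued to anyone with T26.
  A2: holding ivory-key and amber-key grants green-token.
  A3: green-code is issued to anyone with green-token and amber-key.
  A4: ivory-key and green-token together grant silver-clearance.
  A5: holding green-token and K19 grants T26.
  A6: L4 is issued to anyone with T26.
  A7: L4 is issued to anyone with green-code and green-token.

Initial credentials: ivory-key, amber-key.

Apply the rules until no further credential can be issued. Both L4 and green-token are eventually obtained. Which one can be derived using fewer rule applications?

green-token: Holding ivory-key and amber-key grants green-token (A2). [1 rule application]
L4: Holding ivory-key and amber-key grants green-token (A2). Holding green-token and amber-key grants green-code (A3). Holding green-code and green-token grants L4 (A7). [3 rule applications]
green-token needs fewer.

green-token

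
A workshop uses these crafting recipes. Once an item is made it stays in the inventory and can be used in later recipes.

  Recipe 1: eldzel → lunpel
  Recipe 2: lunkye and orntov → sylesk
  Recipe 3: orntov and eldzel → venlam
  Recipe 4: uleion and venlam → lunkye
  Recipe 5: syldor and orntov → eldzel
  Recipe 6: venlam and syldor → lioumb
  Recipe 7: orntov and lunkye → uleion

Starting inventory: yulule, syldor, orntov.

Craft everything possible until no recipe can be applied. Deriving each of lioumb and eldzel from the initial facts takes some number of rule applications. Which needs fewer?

eldzel: syldor and orntov → eldzel (Recipe 5). [1 rule application]
lioumb: syldor and orntov → eldzel (Recipe 5). Using Recipe 3, orntov and eldzel make venlam. venlam and syldor → lioumb (Recipe 6). [3 rule applications]
eldzel needs fewer.

eldzel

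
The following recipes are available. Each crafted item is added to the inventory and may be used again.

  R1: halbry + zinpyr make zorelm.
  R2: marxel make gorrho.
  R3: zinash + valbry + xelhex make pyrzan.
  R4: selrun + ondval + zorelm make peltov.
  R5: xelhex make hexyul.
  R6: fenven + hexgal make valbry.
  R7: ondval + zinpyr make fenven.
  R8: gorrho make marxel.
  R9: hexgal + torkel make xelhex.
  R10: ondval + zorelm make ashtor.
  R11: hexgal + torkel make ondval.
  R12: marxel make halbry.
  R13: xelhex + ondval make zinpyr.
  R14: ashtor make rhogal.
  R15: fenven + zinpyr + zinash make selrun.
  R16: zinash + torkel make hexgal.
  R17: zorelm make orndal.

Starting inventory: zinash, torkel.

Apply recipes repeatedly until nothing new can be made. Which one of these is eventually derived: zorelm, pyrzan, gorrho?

zinash + torkel → hexgal (R16).
Using R9, hexgal and torkel make xelhex.
hexgal + torkel → ondval (R11).
Using R13, xelhex and ondval make zinpyr.
Using R7, ondval and zinpyr make fenven.
fenven + hexgal → valbry (R6).
Using R3, zinash, valbry, and xelhex make pyrzan.
zorelm would need halbry and zinpyr (R1), but halbry is never obtained. gorrho would need marxel (R2), but marxel is never obtained.

pyrzan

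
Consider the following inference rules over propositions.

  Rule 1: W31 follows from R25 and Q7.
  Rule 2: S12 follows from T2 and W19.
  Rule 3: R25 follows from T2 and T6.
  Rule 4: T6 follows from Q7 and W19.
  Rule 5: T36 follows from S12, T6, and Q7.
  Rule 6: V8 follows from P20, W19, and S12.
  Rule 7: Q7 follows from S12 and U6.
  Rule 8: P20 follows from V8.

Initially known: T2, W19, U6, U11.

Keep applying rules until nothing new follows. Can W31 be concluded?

T2 and W19 hold, so S12 follows (Rule 2).
S12 and U6 hold, so Q7 follows (Rule 7).
From Q7 and W19, Rule 4 gives T6.
T2 and T6 hold, so R25 follows (Rule 3).
R25 and Q7 hold, so W31 follows (Rule 1).

Yes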